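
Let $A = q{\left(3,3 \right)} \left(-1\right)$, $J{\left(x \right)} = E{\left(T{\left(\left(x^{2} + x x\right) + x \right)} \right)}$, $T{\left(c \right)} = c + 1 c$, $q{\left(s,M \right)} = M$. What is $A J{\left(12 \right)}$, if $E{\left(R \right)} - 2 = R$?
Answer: $-1806$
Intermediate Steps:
$T{\left(c \right)} = 2 c$ ($T{\left(c \right)} = c + c = 2 c$)
$E{\left(R \right)} = 2 + R$
$J{\left(x \right)} = 2 + 2 x + 4 x^{2}$ ($J{\left(x \right)} = 2 + 2 \left(\left(x^{2} + x x\right) + x\right) = 2 + 2 \left(\left(x^{2} + x^{2}\right) + x\right) = 2 + 2 \left(2 x^{2} + x\right) = 2 + 2 \left(x + 2 x^{2}\right) = 2 + \left(2 x + 4 x^{2}\right) = 2 + 2 x + 4 x^{2}$)
$A = -3$ ($A = 3 \left(-1\right) = -3$)
$A J{\left(12 \right)} = - 3 \left(2 + 2 \cdot 12 \left(1 + 2 \cdot 12\right)\right) = - 3 \left(2 + 2 \cdot 12 \left(1 + 24\right)\right) = - 3 \left(2 + 2 \cdot 12 \cdot 25\right) = - 3 \left(2 + 600\right) = \left(-3\right) 602 = -1806$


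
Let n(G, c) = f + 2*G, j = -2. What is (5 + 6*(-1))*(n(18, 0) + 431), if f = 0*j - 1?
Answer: -466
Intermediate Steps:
f = -1 (f = 0*(-2) - 1 = 0 - 1 = -1)
n(G, c) = -1 + 2*G
(5 + 6*(-1))*(n(18, 0) + 431) = (5 + 6*(-1))*((-1 + 2*18) + 431) = (5 - 6)*((-1 + 36) + 431) = -(35 + 431) = -1*466 = -466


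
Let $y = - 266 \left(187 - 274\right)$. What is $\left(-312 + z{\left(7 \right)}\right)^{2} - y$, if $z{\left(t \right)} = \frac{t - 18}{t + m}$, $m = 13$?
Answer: $\frac{29818201}{400} \approx 74546.0$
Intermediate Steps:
$z{\left(t \right)} = \frac{-18 + t}{13 + t}$ ($z{\left(t \right)} = \frac{t - 18}{t + 13} = \frac{-18 + t}{13 + t}$)
$y = 23142$ ($y = \left(-266\right) \left(-87\right) = 23142$)
$\left(-312 + z{\left(7 \right)}\right)^{2} - y = \left(-312 + \frac{-18 + 7}{13 + 7}\right)^{2} - 23142 = \left(-312 + \frac{1}{20} \left(-11\right)\right)^{2} - 23142 = \left(-312 - \frac{11}{20}\right)^{2} - 23142 = \left(- \frac{6251}{20}\right)^{2} - 23142 = \frac{39075001}{400} - 23142 = \frac{29818201}{400}$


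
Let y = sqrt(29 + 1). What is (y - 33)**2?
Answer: (33 - sqrt(30))**2 ≈ 757.50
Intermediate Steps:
y = sqrt(30) ≈ 5.4772
(y - 33)**2 = (sqrt(30) - 33)**2 = (-33 + sqrt(30))**2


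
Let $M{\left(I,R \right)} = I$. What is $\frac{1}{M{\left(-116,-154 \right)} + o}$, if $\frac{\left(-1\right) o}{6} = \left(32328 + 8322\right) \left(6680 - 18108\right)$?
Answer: $\frac{1}{2787289084} \approx 3.5877 \cdot 10^{-10}$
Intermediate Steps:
$o = 2787289200$ ($o = - 6 \left(32328 + 8322\right) \left(6680 - 18108\right) = - 6 \cdot 40650 \left(-11428\right) = \left(-6\right) \left(-464548200\right) = 2787289200$)
$\frac{1}{M{\left(-116,-154 \right)} + o} = \frac{1}{-116 + 2787289200} = \frac{1}{2787289084}$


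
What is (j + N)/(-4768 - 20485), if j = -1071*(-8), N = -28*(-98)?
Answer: -11312/25253 ≈ -0.44795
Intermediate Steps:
N = 2744
j = 8568
(j + N)/(-4768 - 20485) = (8568 + 2744)/(-4768 - 20485) = 11312/(-25253) = 11312*(-1/25253) = -11312/25253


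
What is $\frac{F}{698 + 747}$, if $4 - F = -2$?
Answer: $\frac{6}{1445} \approx 0.0041522$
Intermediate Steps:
$F = 6$ ($F = 4 - -2 = 4 + 2 = 6$)
$\frac{F}{698 + 747} = \frac{1}{698 + 747} \cdot 6 = \frac{1}{1445} \cdot 6 = \frac{6}{1445}$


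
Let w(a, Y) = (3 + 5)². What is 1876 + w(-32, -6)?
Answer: 1940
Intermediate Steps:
w(a, Y) = 64 (w(a, Y) = 8² = 64)
1876 + w(-32, -6) = 1876 + 64 = 1940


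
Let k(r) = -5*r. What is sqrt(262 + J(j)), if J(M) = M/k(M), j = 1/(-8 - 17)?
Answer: sqrt(6545)/5 ≈ 16.180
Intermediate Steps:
j = -1/25 (j = 1/(-25) = -1/25 ≈ -0.040000)
J(M) = -1/5 (J(M) = M/((-5*M)) = M*(-1/(5*M)) = -1/5)
sqrt(262 + J(j)) = sqrt(262 - 1/5) = sqrt(1309/5) = sqrt(6545)/5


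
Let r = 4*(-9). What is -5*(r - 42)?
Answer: 390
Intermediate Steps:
r = -36
-5*(r - 42) = -5*(-36 - 42) = -5*(-78) = 390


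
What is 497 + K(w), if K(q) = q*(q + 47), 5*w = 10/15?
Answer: 113239/225 ≈ 503.28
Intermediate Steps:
w = 2/15 (w = (10/15)/5 = (10*(1/15))/5 = (⅕)*(⅔) = 2/15 ≈ 0.13333)
K(q) = q*(47 + q)
497 + K(w) = 497 + 2*(47 + 2/15)/15 = 497 + (2/15)*(707/15) = 497 + 1414/225 = 113239/225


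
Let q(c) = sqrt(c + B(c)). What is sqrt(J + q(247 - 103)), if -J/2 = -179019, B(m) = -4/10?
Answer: sqrt(8950950 + 5*sqrt(3590))/5 ≈ 598.37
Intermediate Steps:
B(m) = -2/5 (B(m) = -4*1/10 = -2/5)
J = 358038 (J = -2*(-179019) = 358038)
q(c) = sqrt(-2/5 + c) (q(c) = sqrt(c - 2/5) = sqrt(-2/5 + c))
sqrt(J + q(247 - 103)) = sqrt(358038 + sqrt(-10 + 25*(247 - 103))/5) = sqrt(358038 + sqrt(-10 + 25*144)/5) = sqrt(358038 + sqrt(-10 + 3600)/5) = sqrt(358038 + sqrt(3590)/5)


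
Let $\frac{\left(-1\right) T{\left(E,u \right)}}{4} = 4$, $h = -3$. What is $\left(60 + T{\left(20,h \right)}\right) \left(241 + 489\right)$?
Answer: $32120$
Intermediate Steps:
$T{\left(E,u \right)} = -16$ ($T{\left(E,u \right)} = \left(-4\right) 4 = -16$)
$\left(60 + T{\left(20,h \right)}\right) \left(241 + 489\right) = \left(60 - 16\right) \left(241 + 489\right) = 44 \cdot 730 = 32120$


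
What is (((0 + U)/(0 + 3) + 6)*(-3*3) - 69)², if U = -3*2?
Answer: 11025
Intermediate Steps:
U = -6
(((0 + U)/(0 + 3) + 6)*(-3*3) - 69)² = (((0 - 6)/(0 + 3) + 6)*(-3*3) - 69)² = ((-6/3 + 6)*(-9) - 69)² = ((-6*⅓ + 6)*(-9) - 69)² = ((-2 + 6)*(-9) - 69)² = (4*(-9) - 69)² = (-36 - 69)² = (-105)² = 11025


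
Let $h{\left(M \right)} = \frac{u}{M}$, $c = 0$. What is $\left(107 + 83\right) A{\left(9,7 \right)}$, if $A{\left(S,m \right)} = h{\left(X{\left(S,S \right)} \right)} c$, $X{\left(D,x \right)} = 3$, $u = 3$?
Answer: $0$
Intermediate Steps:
$h{\left(M \right)} = \frac{3}{M}$
$A{\left(S,m \right)} = 0$ ($A{\left(S,m \right)} = \frac{3}{3} \cdot 0 = 3 \cdot \frac{1}{3} \cdot 0 = 1 \cdot 0 = 0$)
$\left(107 + 83\right) A{\left(9,7 \right)} = \left(107 + 83\right) 0 = 190 \cdot 0 = 0$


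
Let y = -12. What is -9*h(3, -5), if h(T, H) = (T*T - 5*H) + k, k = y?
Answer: -198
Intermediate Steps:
k = -12
h(T, H) = -12 + T**2 - 5*H (h(T, H) = (T*T - 5*H) - 12 = (T**2 - 5*H) - 12 = -12 + T**2 - 5*H)
-9*h(3, -5) = -9*(-12 + 3**2 - 5*(-5)) = -9*(-12 + 9 + 25) = -9*22 = -198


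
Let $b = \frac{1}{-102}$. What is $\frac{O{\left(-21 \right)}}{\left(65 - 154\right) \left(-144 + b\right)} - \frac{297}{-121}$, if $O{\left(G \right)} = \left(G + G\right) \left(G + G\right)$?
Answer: $\frac{37276875}{14380531} \approx 2.5922$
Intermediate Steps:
$b = - \frac{1}{102} \approx -0.0098039$
$O{\left(G \right)} = 4 G^{2}$ ($O{\left(G \right)} = 2 G 2 G = 4 G^{2}$)
$\frac{O{\left(-21 \right)}}{\left(65 - 154\right) \left(-144 + b\right)} - \frac{297}{-121} = \frac{4 \left(-21\right)^{2}}{\left(65 - 154\right) \left(-144 - \frac{1}{102}\right)} - \frac{297}{-121} = \frac{4 \cdot 441}{\left(-89\right) \left(- \frac{14689}{102}\right)} - - \frac{27}{11} = \frac{1764}{\frac{1307321}{102}} + \frac{27}{11} = 1764 \cdot \frac{102}{1307321} + \frac{27}{11} = \frac{179928}{1307321} + \frac{27}{11} = \frac{37276875}{14380531}$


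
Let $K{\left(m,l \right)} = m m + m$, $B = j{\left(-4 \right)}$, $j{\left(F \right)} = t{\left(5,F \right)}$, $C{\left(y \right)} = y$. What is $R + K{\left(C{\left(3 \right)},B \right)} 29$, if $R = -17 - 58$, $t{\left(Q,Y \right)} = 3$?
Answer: $273$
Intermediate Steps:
$j{\left(F \right)} = 3$
$B = 3$
$K{\left(m,l \right)} = m + m^{2}$ ($K{\left(m,l \right)} = m^{2} + m = m + m^{2}$)
$R = -75$ ($R = -17 - 58 = -75$)
$R + K{\left(C{\left(3 \right)},B \right)} 29 = -75 + 3 \left(1 + 3\right) 29 = -75 + 3 \cdot 4 \cdot 29 = -75 + 12 \cdot 29 = -75 + 348 = 273$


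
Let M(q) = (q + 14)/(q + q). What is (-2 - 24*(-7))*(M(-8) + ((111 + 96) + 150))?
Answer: 236799/4 ≈ 59200.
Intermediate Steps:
M(q) = (14 + q)/(2*q) (M(q) = (14 + q)/((2*q)) = (14 + q)*(1/(2*q)) = (14 + q)/(2*q))
(-2 - 24*(-7))*(M(-8) + ((111 + 96) + 150)) = (-2 - 24*(-7))*((½)*(14 - 8)/(-8) + ((111 + 96) + 150)) = (-2 + 168)*((½)*(-⅛)*6 + (207 + 150)) = 166*(-3/8 + 357) = 166*(2853/8) = 236799/4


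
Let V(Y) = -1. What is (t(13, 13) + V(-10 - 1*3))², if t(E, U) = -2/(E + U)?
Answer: 196/169 ≈ 1.1598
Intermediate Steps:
(t(13, 13) + V(-10 - 1*3))² = (-2/(13 + 13) - 1)² = (-2/26 - 1)² = (-2*1/26 - 1)² = (-1/13 - 1)² = (-14/13)² = 196/169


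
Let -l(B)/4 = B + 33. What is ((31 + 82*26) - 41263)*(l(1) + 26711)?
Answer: -1039082500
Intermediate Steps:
l(B) = -132 - 4*B (l(B) = -4*(B + 33) = -4*(33 + B) = -132 - 4*B)
((31 + 82*26) - 41263)*(l(1) + 26711) = ((31 + 82*26) - 41263)*((-132 - 4*1) + 26711) = ((31 + 2132) - 41263)*((-132 - 4) + 26711) = (2163 - 41263)*(-136 + 26711) = -39100*26575 = -1039082500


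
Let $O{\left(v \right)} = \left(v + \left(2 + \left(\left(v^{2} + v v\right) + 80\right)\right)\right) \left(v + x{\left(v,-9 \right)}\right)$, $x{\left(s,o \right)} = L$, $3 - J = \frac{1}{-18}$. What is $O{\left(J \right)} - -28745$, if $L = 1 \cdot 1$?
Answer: $\frac{21261778}{729} \approx 29166.0$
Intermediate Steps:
$J = \frac{55}{18}$ ($J = 3 - \frac{1}{-18} = 3 - - \frac{1}{18} = 3 + \frac{1}{18} = \frac{55}{18} \approx 3.0556$)
$L = 1$
$x{\left(s,o \right)} = 1$
$O{\left(v \right)} = \left(1 + v\right) \left(82 + v + 2 v^{2}\right)$ ($O{\left(v \right)} = \left(v + \left(2 + \left(\left(v^{2} + v v\right) + 80\right)\right)\right) \left(v + 1\right) = \left(v + \left(2 + \left(\left(v^{2} + v^{2}\right) + 80\right)\right)\right) \left(1 + v\right) = \left(v + \left(2 + \left(2 v^{2} + 80\right)\right)\right) \left(1 + v\right) = \left(v + \left(2 + \left(80 + 2 v^{2}\right)\right)\right) \left(1 + v\right) = \left(v + \left(82 + 2 v^{2}\right)\right) \left(1 + v\right) = \left(82 + v + 2 v^{2}\right) \left(1 + v\right) = \left(1 + v\right) \left(82 + v + 2 v^{2}\right)$)
$O{\left(J \right)} - -28745 = \left(82 + 2 \left(\frac{55}{18}\right)^{3} + 3 \left(\frac{55}{18}\right)^{2} + 83 \cdot \frac{55}{18}\right) - -28745 = \left(82 + 2 \cdot \frac{166375}{5832} + 3 \cdot \frac{3025}{324} + \frac{4565}{18}\right) + 28745 = \left(82 + \frac{166375}{2916} + \frac{3025}{108} + \frac{4565}{18}\right) + 28745 = \frac{306673}{729} + 28745 = \frac{21261778}{729}$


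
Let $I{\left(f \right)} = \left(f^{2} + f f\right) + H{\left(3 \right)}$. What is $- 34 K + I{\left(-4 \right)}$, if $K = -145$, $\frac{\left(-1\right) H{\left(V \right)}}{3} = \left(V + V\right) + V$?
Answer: $4935$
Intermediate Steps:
$H{\left(V \right)} = - 9 V$ ($H{\left(V \right)} = - 3 \left(\left(V + V\right) + V\right) = - 3 \left(2 V + V\right) = - 3 \cdot 3 V = - 9 V$)
$I{\left(f \right)} = -27 + 2 f^{2}$ ($I{\left(f \right)} = \left(f^{2} + f f\right) - 27 = \left(f^{2} + f^{2}\right) - 27 = 2 f^{2} - 27 = -27 + 2 f^{2}$)
$- 34 K + I{\left(-4 \right)} = \left(-34\right) \left(-145\right) - \left(27 - 2 \left(-4\right)^{2}\right) = 4930 + \left(-27 + 2 \cdot 16\right) = 4930 + \left(-27 + 32\right) = 4930 + 5 = 4935$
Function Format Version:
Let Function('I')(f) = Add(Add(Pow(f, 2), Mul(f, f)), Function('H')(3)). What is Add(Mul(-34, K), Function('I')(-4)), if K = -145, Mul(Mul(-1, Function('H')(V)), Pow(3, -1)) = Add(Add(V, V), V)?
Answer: 4935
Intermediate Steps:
Function('H')(V) = Mul(-9, V) (Function('H')(V) = Mul(-3, Add(Add(V, V), V)) = Mul(-3, Add(Mul(2, V), V)) = Mul(-3, Mul(3, V)) = Mul(-9, V))
Function('I')(f) = Add(-27, Mul(2, Pow(f, 2))) (Function('I')(f) = Add(Add(Pow(f, 2), Mul(f, f)), Mul(-9, 3)) = Add(Add(Pow(f, 2), Pow(f, 2)), -27) = Add(Mul(2, Pow(f, 2)), -27) = Add(-27, Mul(2, Pow(f, 2))))
Add(Mul(-34, K), Function('I')(-4)) = Add(Mul(-34, -145), Add(-27, Mul(2, Pow(-4, 2)))) = Add(4930, Add(-27, Mul(2, 16))) = Add(4930, Add(-27, 32)) = Add(4930, 5) = 4935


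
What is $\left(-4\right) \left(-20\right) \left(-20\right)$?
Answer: $-1600$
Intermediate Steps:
$\left(-4\right) \left(-20\right) \left(-20\right) = 80 \left(-20\right) = -1600$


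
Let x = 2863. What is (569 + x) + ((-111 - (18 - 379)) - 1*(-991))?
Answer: 4673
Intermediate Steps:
(569 + x) + ((-111 - (18 - 379)) - 1*(-991)) = (569 + 2863) + ((-111 - (18 - 379)) - 1*(-991)) = 3432 + ((-111 - 1*(-361)) + 991) = 3432 + ((-111 + 361) + 991) = 3432 + (250 + 991) = 3432 + 1241 = 4673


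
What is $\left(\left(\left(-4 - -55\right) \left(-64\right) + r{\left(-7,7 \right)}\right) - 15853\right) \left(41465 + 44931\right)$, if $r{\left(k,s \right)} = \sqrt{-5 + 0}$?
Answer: $-1651632332 + 86396 i \sqrt{5} \approx -1.6516 \cdot 10^{9} + 1.9319 \cdot 10^{5} i$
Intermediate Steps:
$r{\left(k,s \right)} = i \sqrt{5}$ ($r{\left(k,s \right)} = \sqrt{-5} = i \sqrt{5}$)
$\left(\left(\left(-4 - -55\right) \left(-64\right) + r{\left(-7,7 \right)}\right) - 15853\right) \left(41465 + 44931\right) = \left(\left(\left(-4 - -55\right) \left(-64\right) + i \sqrt{5}\right) - 15853\right) \left(41465 + 44931\right) = \left(\left(\left(-4 + 55\right) \left(-64\right) + i \sqrt{5}\right) - 15853\right) 86396 = \left(\left(51 \left(-64\right) + i \sqrt{5}\right) - 15853\right) 86396 = \left(\left(-3264 + i \sqrt{5}\right) - 15853\right) 86396 = \left(-19117 + i \sqrt{5}\right) 86396 = -1651632332 + 86396 i \sqrt{5}$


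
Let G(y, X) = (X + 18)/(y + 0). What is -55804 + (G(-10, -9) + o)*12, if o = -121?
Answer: -286334/5 ≈ -57267.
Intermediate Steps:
G(y, X) = (18 + X)/y
-55804 + (G(-10, -9) + o)*12 = -55804 + ((18 - 9)/(-10) - 121)*12 = -55804 + (-⅒*9 - 121)*12 = -55804 + (-9/10 - 121)*12 = -55804 - 1219/10*12 = -55804 - 7314/5 = -286334/5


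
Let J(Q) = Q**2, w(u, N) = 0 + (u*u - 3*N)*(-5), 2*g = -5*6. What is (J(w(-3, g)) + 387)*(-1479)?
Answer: -108391473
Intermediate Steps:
g = -15 (g = (-5*6)/2 = (1/2)*(-30) = -15)
w(u, N) = -5*u**2 + 15*N (w(u, N) = 0 + (u**2 - 3*N)*(-5) = 0 + (-5*u**2 + 15*N) = -5*u**2 + 15*N)
(J(w(-3, g)) + 387)*(-1479) = ((-5*(-3)**2 + 15*(-15))**2 + 387)*(-1479) = ((-5*9 - 225)**2 + 387)*(-1479) = ((-45 - 225)**2 + 387)*(-1479) = ((-270)**2 + 387)*(-1479) = (72900 + 387)*(-1479) = 73287*(-1479) = -108391473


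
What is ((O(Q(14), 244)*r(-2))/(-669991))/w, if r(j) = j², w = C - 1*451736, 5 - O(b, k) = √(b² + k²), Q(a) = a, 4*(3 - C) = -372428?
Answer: 10/120138096183 - 4*√14933/120138096183 ≈ -3.9854e-9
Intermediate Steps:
C = 93110 (C = 3 - ¼*(-372428) = 3 + 93107 = 93110)
O(b, k) = 5 - √(b² + k²)
w = -358626 (w = 93110 - 1*451736 = 93110 - 451736 = -358626)
((O(Q(14), 244)*r(-2))/(-669991))/w = (((5 - √(14² + 244²))*(-2)²)/(-669991))/(-358626) = (((5 - √(196 + 59536))*4)*(-1/669991))*(-1/358626) = (((5 - √59732)*4)*(-1/669991))*(-1/358626) = (((5 - 2*√14933)*4)*(-1/669991))*(-1/358626) = ((20 - 8*√14933)*(-1/669991))*(-1/358626) = (-20/669991 + 8*√14933/669991)*(-1/358626) = 10/120138096183 - 4*√14933/120138096183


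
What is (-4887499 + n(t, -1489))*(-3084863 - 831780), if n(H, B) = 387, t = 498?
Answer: 19141073005016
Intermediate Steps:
(-4887499 + n(t, -1489))*(-3084863 - 831780) = (-4887499 + 387)*(-3084863 - 831780) = -4887112*(-3916643) = 19141073005016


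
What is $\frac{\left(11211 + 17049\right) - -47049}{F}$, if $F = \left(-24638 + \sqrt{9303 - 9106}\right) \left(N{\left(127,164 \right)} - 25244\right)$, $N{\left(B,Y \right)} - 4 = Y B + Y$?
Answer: $\frac{309243857}{429777839676} + \frac{25103 \sqrt{197}}{859555679352} \approx 0.00071995$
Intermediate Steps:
$N{\left(B,Y \right)} = 4 + Y + B Y$ ($N{\left(B,Y \right)} = 4 + \left(Y B + Y\right) = 4 + \left(B Y + Y\right) = 4 + \left(Y + B Y\right) = 4 + Y + B Y$)
$F = 104662224 - 4248 \sqrt{197}$ ($F = \left(-24638 + \sqrt{9303 - 9106}\right) \left(\left(4 + 164 + 127 \cdot 164\right) - 25244\right) = \left(-24638 + \sqrt{197}\right) \left(\left(4 + 164 + 20828\right) - 25244\right) = \left(-24638 + \sqrt{197}\right) \left(20996 - 25244\right) = \left(-24638 + \sqrt{197}\right) \left(-4248\right) = 104662224 - 4248 \sqrt{197} \approx 1.046 \cdot 10^{8}$)
$\frac{\left(11211 + 17049\right) - -47049}{F} = \frac{\left(11211 + 17049\right) - -47049}{104662224 - 4248 \sqrt{197}} = \frac{28260 + 47049}{104662224 - 4248 \sqrt{197}} = \frac{75309}{104662224 - 4248 \sqrt{197}}$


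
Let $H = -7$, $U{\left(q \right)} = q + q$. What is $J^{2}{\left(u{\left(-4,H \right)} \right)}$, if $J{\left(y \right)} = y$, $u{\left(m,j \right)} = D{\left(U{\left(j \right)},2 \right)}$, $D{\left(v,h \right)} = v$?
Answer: $196$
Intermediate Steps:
$U{\left(q \right)} = 2 q$
$u{\left(m,j \right)} = 2 j$
$J^{2}{\left(u{\left(-4,H \right)} \right)} = \left(2 \left(-7\right)\right)^{2} = \left(-14\right)^{2} = 196$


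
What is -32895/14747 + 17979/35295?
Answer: -22971608/13346035 ≈ -1.7212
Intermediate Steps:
-32895/14747 + 17979/35295 = -32895*1/14747 + 17979*(1/35295) = -32895/14747 + 461/905 = -22971608/13346035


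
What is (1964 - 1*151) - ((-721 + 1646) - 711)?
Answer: 1599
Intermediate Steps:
(1964 - 1*151) - ((-721 + 1646) - 711) = (1964 - 151) - (925 - 711) = 1813 - 1*214 = 1813 - 214 = 1599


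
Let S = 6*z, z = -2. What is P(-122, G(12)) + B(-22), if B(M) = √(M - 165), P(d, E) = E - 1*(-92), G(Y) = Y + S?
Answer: 92 + I*√187 ≈ 92.0 + 13.675*I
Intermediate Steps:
S = -12 (S = 6*(-2) = -12)
G(Y) = -12 + Y (G(Y) = Y - 12 = -12 + Y)
P(d, E) = 92 + E (P(d, E) = E + 92 = 92 + E)
B(M) = √(-165 + M)
P(-122, G(12)) + B(-22) = (92 + (-12 + 12)) + √(-165 - 22) = (92 + 0) + √(-187) = 92 + I*√187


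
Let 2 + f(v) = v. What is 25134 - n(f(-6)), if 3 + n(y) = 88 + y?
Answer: 25057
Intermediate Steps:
f(v) = -2 + v
n(y) = 85 + y (n(y) = -3 + (88 + y) = 85 + y)
25134 - n(f(-6)) = 25134 - (85 + (-2 - 6)) = 25134 - (85 - 8) = 25134 - 1*77 = 25134 - 77 = 25057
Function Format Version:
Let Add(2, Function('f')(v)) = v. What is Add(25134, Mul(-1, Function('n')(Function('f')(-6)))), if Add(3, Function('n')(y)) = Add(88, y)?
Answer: 25057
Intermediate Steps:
Function('f')(v) = Add(-2, v)
Function('n')(y) = Add(85, y) (Function('n')(y) = Add(-3, Add(88, y)) = Add(85, y))
Add(25134, Mul(-1, Function('n')(Function('f')(-6)))) = Add(25134, Mul(-1, Add(85, Add(-2, -6)))) = Add(25134, Mul(-1, Add(85, -8))) = Add(25134, Mul(-1, 77)) = Add(25134, -77) = 25057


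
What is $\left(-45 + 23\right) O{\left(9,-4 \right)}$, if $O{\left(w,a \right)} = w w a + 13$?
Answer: $6842$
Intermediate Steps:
$O{\left(w,a \right)} = 13 + a w^{2}$ ($O{\left(w,a \right)} = w^{2} a + 13 = a w^{2} + 13 = 13 + a w^{2}$)
$\left(-45 + 23\right) O{\left(9,-4 \right)} = \left(-45 + 23\right) \left(13 - 4 \cdot 9^{2}\right) = - 22 \left(13 - 324\right) = \left(-22\right) \left(-311\right) = 6842$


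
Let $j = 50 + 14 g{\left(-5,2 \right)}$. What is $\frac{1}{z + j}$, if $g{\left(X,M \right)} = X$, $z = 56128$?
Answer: $\frac{1}{56108} \approx 1.7823 \cdot 10^{-5}$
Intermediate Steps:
$j = -20$ ($j = 50 + 14 \left(-5\right) = 50 - 70 = -20$)
$\frac{1}{z + j} = \frac{1}{56128 - 20} = \frac{1}{56108}$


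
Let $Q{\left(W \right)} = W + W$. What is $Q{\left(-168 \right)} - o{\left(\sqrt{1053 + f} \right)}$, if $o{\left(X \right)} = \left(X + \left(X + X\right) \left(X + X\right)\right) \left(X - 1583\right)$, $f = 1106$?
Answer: $13668293 - 7053 \sqrt{2159} \approx 1.3341 \cdot 10^{7}$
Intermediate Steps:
$o{\left(X \right)} = \left(-1583 + X\right) \left(X + 4 X^{2}\right)$ ($o{\left(X \right)} = \left(X + 2 X 2 X\right) \left(-1583 + X\right) = \left(X + 4 X^{2}\right) \left(-1583 + X\right) = \left(-1583 + X\right) \left(X + 4 X^{2}\right)$)
$Q{\left(W \right)} = 2 W$
$Q{\left(-168 \right)} - o{\left(\sqrt{1053 + f} \right)} = 2 \left(-168\right) - \sqrt{1053 + 1106} \left(-1583 - 6331 \sqrt{1053 + 1106} + 4 \left(\sqrt{1053 + 1106}\right)^{2}\right) = -336 - \sqrt{2159} \left(-1583 - 6331 \sqrt{2159} + 4 \left(\sqrt{2159}\right)^{2}\right) = -336 - \sqrt{2159} \left(-1583 - 6331 \sqrt{2159} + 4 \cdot 2159\right) = -336 - \sqrt{2159} \left(-1583 - 6331 \sqrt{2159} + 8636\right) = -336 - \sqrt{2159} \left(7053 - 6331 \sqrt{2159}\right)$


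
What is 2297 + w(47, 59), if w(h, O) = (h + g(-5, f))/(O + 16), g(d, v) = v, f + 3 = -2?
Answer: 57439/25 ≈ 2297.6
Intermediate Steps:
f = -5 (f = -3 - 2 = -5)
w(h, O) = (-5 + h)/(16 + O) (w(h, O) = (h - 5)/(O + 16) = (-5 + h)/(16 + O))
2297 + w(47, 59) = 2297 + (-5 + 47)/(16 + 59) = 2297 + 42/75 = 2297 + (1/75)*42 = 2297 + 14/25 = 57439/25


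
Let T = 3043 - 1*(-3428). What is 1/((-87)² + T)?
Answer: 1/14040 ≈ 7.1225e-5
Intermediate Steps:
T = 6471 (T = 3043 + 3428 = 6471)
1/((-87)² + T) = 1/((-87)² + 6471) = 1/(7569 + 6471) = 1/14040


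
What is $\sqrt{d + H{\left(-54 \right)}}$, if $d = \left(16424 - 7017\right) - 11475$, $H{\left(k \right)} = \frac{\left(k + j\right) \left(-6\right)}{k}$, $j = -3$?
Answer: $\frac{7 i \sqrt{381}}{3} \approx 45.545 i$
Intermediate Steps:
$H{\left(k \right)} = \frac{18 - 6 k}{k}$ ($H{\left(k \right)} = \frac{\left(k - 3\right) \left(-6\right)}{k} = \frac{\left(-3 + k\right) \left(-6\right)}{k} = \frac{18 - 6 k}{k}$)
$d = -2068$ ($d = 9407 - 11475 = -2068$)
$\sqrt{d + H{\left(-54 \right)}} = \sqrt{-2068 - \left(6 - \frac{18}{-54}\right)} = \sqrt{-2068 + \left(-6 + 18 \left(- \frac{1}{54}\right)\right)} = \sqrt{-2068 - \frac{19}{3}} = \sqrt{- \frac{6223}{3}} = \frac{7 i \sqrt{381}}{3}$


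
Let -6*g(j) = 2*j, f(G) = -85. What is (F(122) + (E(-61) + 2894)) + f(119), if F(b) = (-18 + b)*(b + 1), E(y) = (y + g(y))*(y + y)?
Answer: 61687/3 ≈ 20562.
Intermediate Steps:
g(j) = -j/3
E(y) = 4*y²/3 (E(y) = (y - y/3)*(y + y) = (2*y/3)*(2*y) = 4*y²/3)
F(b) = (1 + b)*(-18 + b) (F(b) = (-18 + b)*(1 + b) = (1 + b)*(-18 + b))
(F(122) + (E(-61) + 2894)) + f(119) = ((-18 + 122² - 17*122) + ((4/3)*(-61)² + 2894)) - 85 = ((-18 + 14884 - 2074) + ((4/3)*3721 + 2894)) - 85 = (12792 + (14884/3 + 2894)) - 85 = (12792 + 23566/3) - 85 = 61942/3 - 85 = 61687/3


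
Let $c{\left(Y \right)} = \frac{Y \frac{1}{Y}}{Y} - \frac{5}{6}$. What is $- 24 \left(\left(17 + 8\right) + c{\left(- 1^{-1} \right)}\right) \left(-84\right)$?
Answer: $46704$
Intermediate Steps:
$c{\left(Y \right)} = - \frac{5}{6} + \frac{1}{Y}$ ($c{\left(Y \right)} = 1 \frac{1}{Y} - \frac{5}{6} = \frac{1}{Y} - \frac{5}{6} = - \frac{5}{6} + \frac{1}{Y}$)
$- 24 \left(\left(17 + 8\right) + c{\left(- 1^{-1} \right)}\right) \left(-84\right) = - 24 \left(\left(17 + 8\right) + \left(- \frac{5}{6} + \frac{1}{\left(-1\right) 1^{-1}}\right)\right) \left(-84\right) = - 24 \left(25 + \left(- \frac{5}{6} + \frac{1}{\left(-1\right) 1}\right)\right) \left(-84\right) = - 24 \left(25 + \left(- \frac{5}{6} + \frac{1}{-1}\right)\right) \left(-84\right) = - 24 \left(25 - \frac{11}{6}\right) \left(-84\right) = \left(-24\right) \frac{139}{6} \left(-84\right) = \left(-556\right) \left(-84\right) = 46704$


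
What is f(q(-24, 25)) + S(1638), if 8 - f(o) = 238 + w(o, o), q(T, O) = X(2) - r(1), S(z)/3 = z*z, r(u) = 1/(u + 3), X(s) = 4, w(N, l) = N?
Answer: 32195593/4 ≈ 8.0489e+6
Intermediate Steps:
r(u) = 1/(3 + u)
S(z) = 3*z² (S(z) = 3*(z*z) = 3*z²)
q(T, O) = 15/4 (q(T, O) = 4 - 1/(3 + 1) = 4 - 1/4 = 4 - 1*¼ = 4 - ¼ = 15/4)
f(o) = -230 - o (f(o) = 8 - (238 + o) = 8 + (-238 - o) = -230 - o)
f(q(-24, 25)) + S(1638) = (-230 - 1*15/4) + 3*1638² = (-230 - 15/4) + 3*2683044 = -935/4 + 8049132 = 32195593/4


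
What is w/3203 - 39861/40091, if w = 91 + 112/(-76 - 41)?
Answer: -14515590926/15024142341 ≈ -0.96615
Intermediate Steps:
w = 10535/117 (w = 91 + 112/(-117) = 91 - 1/117*112 = 91 - 112/117 = 10535/117 ≈ 90.043)
w/3203 - 39861/40091 = (10535/117)/3203 - 39861/40091 = (10535/117)*(1/3203) - 39861*1/40091 = 10535/374751 - 39861/40091 = -14515590926/15024142341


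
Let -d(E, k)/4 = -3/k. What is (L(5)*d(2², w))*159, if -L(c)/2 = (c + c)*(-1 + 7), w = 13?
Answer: -228960/13 ≈ -17612.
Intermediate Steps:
d(E, k) = 12/k (d(E, k) = -(-12)/k = 12/k)
L(c) = -24*c (L(c) = -2*(c + c)*(-1 + 7) = -2*2*c*6 = -24*c)
(L(5)*d(2², w))*159 = ((-24*5)*(12/13))*159 = -1440/13*159 = -228960/13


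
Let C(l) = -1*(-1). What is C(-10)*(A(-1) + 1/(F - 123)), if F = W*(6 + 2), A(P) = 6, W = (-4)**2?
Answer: 31/5 ≈ 6.2000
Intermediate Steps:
W = 16
F = 128 (F = 16*(6 + 2) = 16*8 = 128)
C(l) = 1
C(-10)*(A(-1) + 1/(F - 123)) = 1*(6 + 1/(128 - 123)) = 1*(6 + 1/5) = 1*(31/5) = 31/5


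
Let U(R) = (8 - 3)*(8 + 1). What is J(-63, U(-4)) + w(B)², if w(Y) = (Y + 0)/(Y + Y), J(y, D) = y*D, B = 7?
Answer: -11339/4 ≈ -2834.8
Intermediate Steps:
U(R) = 45 (U(R) = 5*9 = 45)
J(y, D) = D*y
w(Y) = ½ (w(Y) = Y/((2*Y)) = Y*(1/(2*Y)) = ½)
J(-63, U(-4)) + w(B)² = 45*(-63) + (½)² = -2835 + ¼ = -11339/4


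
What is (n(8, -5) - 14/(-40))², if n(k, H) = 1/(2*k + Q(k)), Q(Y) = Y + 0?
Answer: 2209/14400 ≈ 0.15340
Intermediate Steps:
Q(Y) = Y
n(k, H) = 1/(3*k) (n(k, H) = 1/(2*k + k) = 1/(3*k))
(n(8, -5) - 14/(-40))² = ((⅓)/8 - 14/(-40))² = ((⅓)*(⅛) - 14*(-1/40))² = (1/24 + 7/20)² = (47/120)² = 2209/14400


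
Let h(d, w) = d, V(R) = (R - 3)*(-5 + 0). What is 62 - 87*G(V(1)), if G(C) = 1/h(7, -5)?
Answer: 347/7 ≈ 49.571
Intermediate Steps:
V(R) = 15 - 5*R (V(R) = (-3 + R)*(-5) = 15 - 5*R)
G(C) = 1/7
62 - 87*G(V(1)) = 62 - 87*1/7 = 62 - 87/7 = 347/7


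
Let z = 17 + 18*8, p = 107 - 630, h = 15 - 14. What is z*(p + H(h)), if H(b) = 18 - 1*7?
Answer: -82432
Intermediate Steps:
h = 1
H(b) = 11 (H(b) = 18 - 7 = 11)
p = -523
z = 161 (z = 17 + 144 = 161)
z*(p + H(h)) = 161*(-523 + 11) = 161*(-512) = -82432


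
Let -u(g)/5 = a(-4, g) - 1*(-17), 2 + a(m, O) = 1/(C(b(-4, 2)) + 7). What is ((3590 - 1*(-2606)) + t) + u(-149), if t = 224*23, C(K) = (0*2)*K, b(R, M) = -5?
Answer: 78906/7 ≈ 11272.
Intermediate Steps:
C(K) = 0 (C(K) = 0*K = 0)
a(m, O) = -13/7 (a(m, O) = -2 + 1/(0 + 7) = -2 + 1/7 = -2 + ⅐ = -13/7)
u(g) = -530/7 (u(g) = -5*(-13/7 - 1*(-17)) = -5*(-13/7 + 17) = -5*106/7 = -530/7)
t = 5152
((3590 - 1*(-2606)) + t) + u(-149) = ((3590 - 1*(-2606)) + 5152) - 530/7 = ((3590 + 2606) + 5152) - 530/7 = (6196 + 5152) - 530/7 = 11348 - 530/7 = 78906/7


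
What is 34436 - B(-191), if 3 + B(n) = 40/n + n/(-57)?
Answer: 374903192/10887 ≈ 34436.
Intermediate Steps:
B(n) = -3 + 40/n - n/57 (B(n) = -3 + (40/n + n/(-57)) = -3 + (40/n + n*(-1/57)) = -3 + (40/n - n/57) = -3 + 40/n - n/57)
34436 - B(-191) = 34436 - (-3 + 40/(-191) - 1/57*(-191)) = 34436 - (-3 + 40*(-1/191) + 191/57) = 34436 - (-3 - 40/191 + 191/57) = 34436 - 1*1540/10887 = 34436 - 1540/10887 = 374903192/10887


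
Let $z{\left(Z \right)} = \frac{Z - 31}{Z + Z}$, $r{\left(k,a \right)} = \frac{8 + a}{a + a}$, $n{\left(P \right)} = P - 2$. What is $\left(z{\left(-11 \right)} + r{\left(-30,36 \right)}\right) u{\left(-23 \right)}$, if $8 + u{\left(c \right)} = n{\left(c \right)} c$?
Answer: $\frac{31437}{22} \approx 1429.0$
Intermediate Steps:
$n{\left(P \right)} = -2 + P$ ($n{\left(P \right)} = P - 2 = -2 + P$)
$r{\left(k,a \right)} = \frac{8 + a}{2 a}$
$u{\left(c \right)} = -8 + c \left(-2 + c\right)$ ($u{\left(c \right)} = -8 + \left(-2 + c\right) c = -8 + c \left(-2 + c\right)$)
$z{\left(Z \right)} = \frac{-31 + Z}{2 Z}$
$\left(z{\left(-11 \right)} + r{\left(-30,36 \right)}\right) u{\left(-23 \right)} = \left(\frac{-31 - 11}{2 \left(-11\right)} + \frac{8 + 36}{2 \cdot 36}\right) \left(-8 - 23 \left(-2 - 23\right)\right) = \left(\frac{1}{2} \left(- \frac{1}{11}\right) \left(-42\right) + \frac{1}{2} \cdot \frac{1}{36} \cdot 44\right) \left(-8 - -575\right) = \left(\frac{21}{11} + \frac{11}{18}\right) \left(-8 + 575\right) = \frac{499}{198} \cdot 567 = \frac{31437}{22}$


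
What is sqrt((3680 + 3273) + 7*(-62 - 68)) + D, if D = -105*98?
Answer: -10290 + sqrt(6043) ≈ -10212.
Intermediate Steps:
D = -10290
sqrt((3680 + 3273) + 7*(-62 - 68)) + D = sqrt((3680 + 3273) + 7*(-62 - 68)) - 10290 = sqrt(6953 + 7*(-130)) - 10290 = sqrt(6953 - 910) - 10290 = sqrt(6043) - 10290 = -10290 + sqrt(6043)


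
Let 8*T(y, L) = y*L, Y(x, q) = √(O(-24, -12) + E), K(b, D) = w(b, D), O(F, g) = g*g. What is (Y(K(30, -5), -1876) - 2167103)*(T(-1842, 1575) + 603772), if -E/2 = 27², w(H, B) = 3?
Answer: -2090199015839/4 + 2893539*I*√146/4 ≈ -5.2255e+11 + 8.7407e+6*I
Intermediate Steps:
O(F, g) = g²
E = -1458 (E = -2*27² = -2*729 = -1458)
K(b, D) = 3
Y(x, q) = 3*I*√146 (Y(x, q) = √((-12)² - 1458) = √(144 - 1458) = √(-1314) = 3*I*√146)
T(y, L) = L*y/8 (T(y, L) = (y*L)/8 = (L*y)/8 = L*y/8)
(Y(K(30, -5), -1876) - 2167103)*(T(-1842, 1575) + 603772) = (3*I*√146 - 2167103)*((⅛)*1575*(-1842) + 603772) = (-2167103 + 3*I*√146)*(-1450575/4 + 603772) = (-2167103 + 3*I*√146)*(964513/4) = -2090199015839/4 + 2893539*I*√146/4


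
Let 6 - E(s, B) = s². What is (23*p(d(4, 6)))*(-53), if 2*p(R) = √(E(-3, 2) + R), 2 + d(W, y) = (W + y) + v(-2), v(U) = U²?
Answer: -3657/2 ≈ -1828.5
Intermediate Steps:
E(s, B) = 6 - s²
d(W, y) = 2 + W + y (d(W, y) = -2 + ((W + y) + (-2)²) = -2 + ((W + y) + 4) = -2 + (4 + W + y) = 2 + W + y)
p(R) = √(-3 + R)/2 (p(R) = √((6 - 1*(-3)²) + R)/2 = √((6 - 1*9) + R)/2 = √((6 - 9) + R)/2 = √(-3 + R)/2)
(23*p(d(4, 6)))*(-53) = (23*(√(-3 + (2 + 4 + 6))/2))*(-53) = (23*(√(-3 + 12)/2))*(-53) = (23*(√9/2))*(-53) = (23*((½)*3))*(-53) = (23*(3/2))*(-53) = (69/2)*(-53) = -3657/2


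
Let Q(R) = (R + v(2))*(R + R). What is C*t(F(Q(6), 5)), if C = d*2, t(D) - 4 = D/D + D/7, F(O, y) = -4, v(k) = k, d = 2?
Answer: 124/7 ≈ 17.714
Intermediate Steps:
Q(R) = 2*R*(2 + R) (Q(R) = (R + 2)*(R + R) = (2 + R)*(2*R) = 2*R*(2 + R))
t(D) = 5 + D/7 (t(D) = 4 + (D/D + D/7) = 4 + (1 + D*(⅐)) = 4 + (1 + D/7) = 5 + D/7)
C = 4 (C = 2*2 = 4)
C*t(F(Q(6), 5)) = 4*(5 + (⅐)*(-4)) = 4*(5 - 4/7) = 4*(31/7) = 124/7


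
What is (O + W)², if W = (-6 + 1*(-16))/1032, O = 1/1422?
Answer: 6355441/14955333264 ≈ 0.00042496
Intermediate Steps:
O = 1/1422 ≈ 0.00070324
W = -11/516 (W = (-6 - 16)*(1/1032) = -22*1/1032 = -11/516 ≈ -0.021318)
(O + W)² = (1/1422 - 11/516)² = (-2521/122292)² = 6355441/14955333264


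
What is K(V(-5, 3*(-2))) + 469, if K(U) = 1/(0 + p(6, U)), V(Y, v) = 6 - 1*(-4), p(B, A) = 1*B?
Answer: 2815/6 ≈ 469.17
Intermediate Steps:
p(B, A) = B
V(Y, v) = 10 (V(Y, v) = 6 + 4 = 10)
K(U) = ⅙ (K(U) = 1/(0 + 6) = 1/6 = ⅙)
K(V(-5, 3*(-2))) + 469 = ⅙ + 469 = 2815/6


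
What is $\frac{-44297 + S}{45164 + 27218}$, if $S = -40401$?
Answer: $- \frac{42349}{36191} \approx -1.1702$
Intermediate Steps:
$\frac{-44297 + S}{45164 + 27218} = \frac{-44297 - 40401}{45164 + 27218} = - \frac{84698}{72382} = \left(-84698\right) \frac{1}{72382} = - \frac{42349}{36191}$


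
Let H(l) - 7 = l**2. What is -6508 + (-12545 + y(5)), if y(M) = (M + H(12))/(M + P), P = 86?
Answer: -133359/7 ≈ -19051.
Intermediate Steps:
H(l) = 7 + l**2
y(M) = (151 + M)/(86 + M) (y(M) = (M + (7 + 12**2))/(M + 86) = (M + (7 + 144))/(86 + M) = (M + 151)/(86 + M) = (151 + M)/(86 + M))
-6508 + (-12545 + y(5)) = -6508 + (-12545 + (151 + 5)/(86 + 5)) = -6508 + (-12545 + 156/91) = -6508 + (-12545 + (1/91)*156) = -6508 + (-12545 + 12/7) = -6508 - 87803/7 = -133359/7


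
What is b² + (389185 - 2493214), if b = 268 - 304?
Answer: -2102733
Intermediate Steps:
b = -36
b² + (389185 - 2493214) = (-36)² + (389185 - 2493214) = 1296 - 2104029 = -2102733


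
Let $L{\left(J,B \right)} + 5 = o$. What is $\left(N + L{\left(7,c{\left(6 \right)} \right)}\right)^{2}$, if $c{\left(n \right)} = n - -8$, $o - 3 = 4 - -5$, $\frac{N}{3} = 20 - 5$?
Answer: $2704$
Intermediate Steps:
$N = 45$ ($N = 3 \left(20 - 5\right) = 3 \cdot 15 = 45$)
$o = 12$ ($o = 3 + \left(4 - -5\right) = 3 + \left(4 + 5\right) = 3 + 9 = 12$)
$c{\left(n \right)} = 8 + n$ ($c{\left(n \right)} = n + 8 = 8 + n$)
$L{\left(J,B \right)} = 7$ ($L{\left(J,B \right)} = -5 + 12 = 7$)
$\left(N + L{\left(7,c{\left(6 \right)} \right)}\right)^{2} = \left(45 + 7\right)^{2} = 52^{2} = 2704$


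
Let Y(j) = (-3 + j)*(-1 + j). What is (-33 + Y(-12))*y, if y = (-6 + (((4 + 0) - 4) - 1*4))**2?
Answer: 16200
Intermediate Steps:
Y(j) = (-1 + j)*(-3 + j)
y = 100 (y = (-6 + ((4 - 4) - 4))**2 = (-6 + (0 - 4))**2 = (-6 - 4)**2 = (-10)**2 = 100)
(-33 + Y(-12))*y = (-33 + (3 + (-12)**2 - 4*(-12)))*100 = (-33 + (3 + 144 + 48))*100 = (-33 + 195)*100 = 162*100 = 16200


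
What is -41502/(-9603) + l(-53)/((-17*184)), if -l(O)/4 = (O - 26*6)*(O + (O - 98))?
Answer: 4332236/73623 ≈ 58.844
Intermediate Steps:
l(O) = -4*(-156 + O)*(-98 + 2*O) (l(O) = -4*(O - 26*6)*(O + (O - 98)) = -4*(O - 156)*(O + (-98 + O)) = -4*(-156 + O)*(-98 + 2*O))
-41502/(-9603) + l(-53)/((-17*184)) = -41502/(-9603) + (-61152 - 8*(-53)² + 1640*(-53))/((-17*184)) = -41502*(-1/9603) + (-61152 - 8*2809 - 86920)/(-3128) = 13834/3201 + (-61152 - 22472 - 86920)*(-1/3128) = 13834/3201 - 170544*(-1/3128) = 13834/3201 + 1254/23 = 4332236/73623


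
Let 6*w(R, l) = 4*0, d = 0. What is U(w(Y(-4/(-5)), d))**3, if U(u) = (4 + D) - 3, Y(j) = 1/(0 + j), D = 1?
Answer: 8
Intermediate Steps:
Y(j) = 1/j
w(R, l) = 0 (w(R, l) = (4*0)/6 = (1/6)*0 = 0)
U(u) = 2 (U(u) = (4 + 1) - 3 = 5 - 3 = 2)
U(w(Y(-4/(-5)), d))**3 = 2**3 = 8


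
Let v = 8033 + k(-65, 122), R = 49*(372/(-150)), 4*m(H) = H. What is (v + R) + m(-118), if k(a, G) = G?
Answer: 400199/50 ≈ 8004.0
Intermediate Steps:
m(H) = H/4
R = -3038/25 (R = 49*(372*(-1/150)) = 49*(-62/25) = -3038/25 ≈ -121.52)
v = 8155 (v = 8033 + 122 = 8155)
(v + R) + m(-118) = (8155 - 3038/25) + (1/4)*(-118) = 200837/25 - 59/2 = 400199/50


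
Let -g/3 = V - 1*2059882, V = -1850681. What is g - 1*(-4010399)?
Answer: 15742088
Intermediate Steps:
g = 11731689 (g = -3*(-1850681 - 1*2059882) = -3*(-1850681 - 2059882) = -3*(-3910563) = 11731689)
g - 1*(-4010399) = 11731689 - 1*(-4010399) = 11731689 + 4010399 = 15742088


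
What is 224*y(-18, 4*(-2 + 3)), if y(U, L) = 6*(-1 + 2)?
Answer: 1344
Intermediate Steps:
y(U, L) = 6 (y(U, L) = 6*1 = 6)
224*y(-18, 4*(-2 + 3)) = 224*6 = 1344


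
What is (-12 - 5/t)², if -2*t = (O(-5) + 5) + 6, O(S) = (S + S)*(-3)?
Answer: 232324/1681 ≈ 138.21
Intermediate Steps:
O(S) = -6*S (O(S) = (2*S)*(-3) = -6*S)
t = -41/2 (t = -((-6*(-5) + 5) + 6)/2 = -((30 + 5) + 6)/2 = -(35 + 6)/2 = -½*41 = -41/2 ≈ -20.500)
(-12 - 5/t)² = (-12 - 5/(-41/2))² = (-12 - 5*(-2/41))² = (-12 + 10/41)² = (-482/41)² = 232324/1681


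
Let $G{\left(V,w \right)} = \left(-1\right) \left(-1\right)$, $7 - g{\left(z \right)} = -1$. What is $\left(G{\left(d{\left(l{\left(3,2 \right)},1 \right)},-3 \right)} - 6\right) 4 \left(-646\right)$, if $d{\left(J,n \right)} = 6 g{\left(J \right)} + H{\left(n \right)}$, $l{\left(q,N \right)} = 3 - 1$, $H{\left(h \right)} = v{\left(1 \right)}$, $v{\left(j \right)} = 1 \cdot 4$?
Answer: $12920$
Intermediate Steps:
$g{\left(z \right)} = 8$ ($g{\left(z \right)} = 7 - -1 = 7 + 1 = 8$)
$v{\left(j \right)} = 4$
$H{\left(h \right)} = 4$
$l{\left(q,N \right)} = 2$ ($l{\left(q,N \right)} = 3 - 1 = 2$)
$d{\left(J,n \right)} = 52$ ($d{\left(J,n \right)} = 6 \cdot 8 + 4 = 48 + 4 = 52$)
$G{\left(V,w \right)} = 1$
$\left(G{\left(d{\left(l{\left(3,2 \right)},1 \right)},-3 \right)} - 6\right) 4 \left(-646\right) = \left(1 - 6\right) 4 \left(-646\right) = \left(-5\right) 4 \left(-646\right) = \left(-20\right) \left(-646\right) = 12920$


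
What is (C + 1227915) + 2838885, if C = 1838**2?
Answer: 7445044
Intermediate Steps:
C = 3378244
(C + 1227915) + 2838885 = (3378244 + 1227915) + 2838885 = 4606159 + 2838885 = 7445044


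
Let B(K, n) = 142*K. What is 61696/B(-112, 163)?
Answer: -1928/497 ≈ -3.8793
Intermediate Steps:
61696/B(-112, 163) = 61696/((142*(-112))) = 61696/(-15904) = 61696*(-1/15904) = -1928/497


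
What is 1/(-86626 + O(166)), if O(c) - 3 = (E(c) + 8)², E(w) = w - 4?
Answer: -1/57723 ≈ -1.7324e-5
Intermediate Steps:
E(w) = -4 + w
O(c) = 3 + (4 + c)² (O(c) = 3 + ((-4 + c) + 8)² = 3 + (4 + c)²)
1/(-86626 + O(166)) = 1/(-86626 + (3 + (4 + 166)²)) = 1/(-86626 + (3 + 170²)) = 1/(-86626 + (3 + 28900)) = 1/(-86626 + 28903) = 1/(-57723) = -1/57723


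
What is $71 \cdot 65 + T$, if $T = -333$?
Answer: $4282$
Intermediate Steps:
$71 \cdot 65 + T = 71 \cdot 65 - 333 = 4615 - 333 = 4282$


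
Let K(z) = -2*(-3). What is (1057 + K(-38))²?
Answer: 1129969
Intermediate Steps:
K(z) = 6
(1057 + K(-38))² = (1057 + 6)² = 1063² = 1129969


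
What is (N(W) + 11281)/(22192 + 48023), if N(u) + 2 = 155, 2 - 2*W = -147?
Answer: 11434/70215 ≈ 0.16284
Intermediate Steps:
W = 149/2 (W = 1 - 1/2*(-147) = 1 + 147/2 = 149/2 ≈ 74.500)
N(u) = 153 (N(u) = -2 + 155 = 153)
(N(W) + 11281)/(22192 + 48023) = (153 + 11281)/(22192 + 48023) = 11434/70215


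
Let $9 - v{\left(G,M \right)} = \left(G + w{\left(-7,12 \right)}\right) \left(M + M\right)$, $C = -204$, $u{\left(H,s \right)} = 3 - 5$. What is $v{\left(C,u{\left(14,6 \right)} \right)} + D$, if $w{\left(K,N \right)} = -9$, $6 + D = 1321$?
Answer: $472$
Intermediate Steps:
$D = 1315$ ($D = -6 + 1321 = 1315$)
$u{\left(H,s \right)} = -2$ ($u{\left(H,s \right)} = 3 - 5 = -2$)
$v{\left(G,M \right)} = 9 - 2 M \left(-9 + G\right)$ ($v{\left(G,M \right)} = 9 - \left(G - 9\right) \left(M + M\right) = 9 - \left(-9 + G\right) 2 M = 9 - 2 M \left(-9 + G\right)$)
$v{\left(C,u{\left(14,6 \right)} \right)} + D = \left(9 + 18 \left(-2\right) - \left(-408\right) \left(-2\right)\right) + 1315 = \left(9 - 36 - 816\right) + 1315 = -843 + 1315 = 472$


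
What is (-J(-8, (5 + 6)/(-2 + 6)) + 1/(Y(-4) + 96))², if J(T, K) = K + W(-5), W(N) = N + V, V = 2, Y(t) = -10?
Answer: 2025/29584 ≈ 0.068449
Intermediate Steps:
W(N) = 2 + N (W(N) = N + 2 = 2 + N)
J(T, K) = -3 + K (J(T, K) = K + (2 - 5) = K - 3 = -3 + K)
(-J(-8, (5 + 6)/(-2 + 6)) + 1/(Y(-4) + 96))² = (-(-3 + (5 + 6)/(-2 + 6)) + 1/(-10 + 96))² = (-(-3 + 11/4) + 1/86)² = (-1*(-¼) + 1/86)² = (¼ + 1/86)² = (45/172)² = 2025/29584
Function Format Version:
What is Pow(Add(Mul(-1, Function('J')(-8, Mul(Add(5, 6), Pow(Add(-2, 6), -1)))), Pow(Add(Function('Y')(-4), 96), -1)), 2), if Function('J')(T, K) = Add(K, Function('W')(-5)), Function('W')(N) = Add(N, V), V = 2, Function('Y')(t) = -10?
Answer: Rational(2025, 29584) ≈ 0.068449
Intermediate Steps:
Function('W')(N) = Add(2, N) (Function('W')(N) = Add(N, 2) = Add(2, N))
Function('J')(T, K) = Add(-3, K) (Function('J')(T, K) = Add(K, Add(2, -5)) = Add(K, -3) = Add(-3, K))
Pow(Add(Mul(-1, Function('J')(-8, Mul(Add(5, 6), Pow(Add(-2, 6), -1)))), Pow(Add(Function('Y')(-4), 96), -1)), 2) = Pow(Add(Mul(-1, Add(-3, Mul(Add(5, 6), Pow(Add(-2, 6), -1)))), Pow(Add(-10, 96), -1)), 2) = Pow(Add(Mul(-1, Add(-3, Mul(11, Pow(4, -1)))), Pow(86, -1)), 2) = Pow(Add(Mul(-1, Add(-3, Mul(11, Rational(1, 4)))), Rational(1, 86)), 2) = Pow(Add(Mul(-1, Add(-3, Rational(11, 4))), Rational(1, 86)), 2) = Pow(Add(Mul(-1, Rational(-1, 4)), Rational(1, 86)), 2) = Pow(Add(Rational(1, 4), Rational(1, 86)), 2) = Pow(Rational(45, 172), 2) = Rational(2025, 29584)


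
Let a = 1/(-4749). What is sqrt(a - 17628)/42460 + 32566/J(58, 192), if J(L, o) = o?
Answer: 16283/96 + 7*I*sqrt(8113557273)/201642540 ≈ 169.61 + 0.003127*I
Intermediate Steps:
a = -1/4749 ≈ -0.00021057
sqrt(a - 17628)/42460 + 32566/J(58, 192) = sqrt(-1/4749 - 17628)/42460 + 32566/192 = sqrt(-83715373/4749)*(1/42460) + 32566*(1/192) = (7*I*sqrt(8113557273)/4749)*(1/42460) + 16283/96 = 7*I*sqrt(8113557273)/201642540 + 16283/96 = 16283/96 + 7*I*sqrt(8113557273)/201642540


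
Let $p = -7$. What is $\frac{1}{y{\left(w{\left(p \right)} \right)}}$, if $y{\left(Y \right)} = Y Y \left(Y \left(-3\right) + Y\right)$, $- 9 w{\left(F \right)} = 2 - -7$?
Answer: $\frac{1}{2} \approx 0.5$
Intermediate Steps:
$w{\left(F \right)} = -1$ ($w{\left(F \right)} = - \frac{2 - -7}{9} = - \frac{2 + 7}{9} = \left(- \frac{1}{9}\right) 9 = -1$)
$y{\left(Y \right)} = - 2 Y^{3}$ ($y{\left(Y \right)} = Y^{2} \left(- 3 Y + Y\right) = Y^{2} \left(- 2 Y\right) = - 2 Y^{3}$)
$\frac{1}{y{\left(w{\left(p \right)} \right)}} = \frac{1}{\left(-2\right) \left(-1\right)^{3}} = \frac{1}{\left(-2\right) \left(-1\right)} = \frac{1}{2}$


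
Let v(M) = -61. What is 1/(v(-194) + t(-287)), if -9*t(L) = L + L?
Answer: 9/25 ≈ 0.36000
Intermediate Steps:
t(L) = -2*L/9 (t(L) = -(L + L)/9 = -2*L/9)
1/(v(-194) + t(-287)) = 1/(-61 - 2/9*(-287)) = 1/(-61 + 574/9) = 1/(25/9) = 9/25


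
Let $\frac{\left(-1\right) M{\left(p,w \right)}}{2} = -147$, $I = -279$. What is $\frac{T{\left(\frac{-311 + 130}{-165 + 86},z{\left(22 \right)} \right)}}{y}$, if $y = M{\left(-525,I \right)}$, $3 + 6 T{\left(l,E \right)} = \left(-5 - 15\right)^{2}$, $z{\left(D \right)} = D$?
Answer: $\frac{397}{1764} \approx 0.22506$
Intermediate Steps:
$M{\left(p,w \right)} = 294$ ($M{\left(p,w \right)} = \left(-2\right) \left(-147\right) = 294$)
$T{\left(l,E \right)} = \frac{397}{6}$ ($T{\left(l,E \right)} = - \frac{1}{2} + \frac{\left(-5 - 15\right)^{2}}{6} = - \frac{1}{2} + \frac{\left(-20\right)^{2}}{6} = - \frac{1}{2} + \frac{1}{6} \cdot 400 = - \frac{1}{2} + \frac{200}{3} = \frac{397}{6}$)
$y = 294$
$\frac{T{\left(\frac{-311 + 130}{-165 + 86},z{\left(22 \right)} \right)}}{y} = \frac{397}{6 \cdot 294} = \frac{397}{6} \cdot \frac{1}{294} = \frac{397}{1764}$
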